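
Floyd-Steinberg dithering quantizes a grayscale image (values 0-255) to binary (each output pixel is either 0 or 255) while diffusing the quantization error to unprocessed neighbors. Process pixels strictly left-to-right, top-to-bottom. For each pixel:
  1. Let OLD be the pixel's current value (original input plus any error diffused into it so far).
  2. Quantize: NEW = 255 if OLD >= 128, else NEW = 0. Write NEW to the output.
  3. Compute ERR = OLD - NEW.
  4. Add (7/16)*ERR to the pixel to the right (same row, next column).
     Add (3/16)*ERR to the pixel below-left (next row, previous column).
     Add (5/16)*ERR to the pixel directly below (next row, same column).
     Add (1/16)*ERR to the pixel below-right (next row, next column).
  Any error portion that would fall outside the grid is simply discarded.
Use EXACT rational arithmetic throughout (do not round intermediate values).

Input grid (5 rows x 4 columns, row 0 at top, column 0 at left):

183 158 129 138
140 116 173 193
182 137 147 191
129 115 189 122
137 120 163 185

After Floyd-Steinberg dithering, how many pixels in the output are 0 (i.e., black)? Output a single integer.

Answer: 7

Derivation:
(0,0): OLD=183 → NEW=255, ERR=-72
(0,1): OLD=253/2 → NEW=0, ERR=253/2
(0,2): OLD=5899/32 → NEW=255, ERR=-2261/32
(0,3): OLD=54829/512 → NEW=0, ERR=54829/512
(1,0): OLD=4519/32 → NEW=255, ERR=-3641/32
(1,1): OLD=22529/256 → NEW=0, ERR=22529/256
(1,2): OLD=1780997/8192 → NEW=255, ERR=-307963/8192
(1,3): OLD=26948659/131072 → NEW=255, ERR=-6474701/131072
(2,0): OLD=667419/4096 → NEW=255, ERR=-377061/4096
(2,1): OLD=14426665/131072 → NEW=0, ERR=14426665/131072
(2,2): OLD=47092713/262144 → NEW=255, ERR=-19754007/262144
(2,3): OLD=588232189/4194304 → NEW=255, ERR=-481315331/4194304
(3,0): OLD=253482843/2097152 → NEW=0, ERR=253482843/2097152
(3,1): OLD=6120121381/33554432 → NEW=255, ERR=-2436258779/33554432
(3,2): OLD=63913884731/536870912 → NEW=0, ERR=63913884731/536870912
(3,3): OLD=1146871195165/8589934592 → NEW=255, ERR=-1043562125795/8589934592
(4,0): OLD=86521166047/536870912 → NEW=255, ERR=-50380916513/536870912
(4,1): OLD=369929147565/4294967296 → NEW=0, ERR=369929147565/4294967296
(4,2): OLD=28940299635517/137438953472 → NEW=255, ERR=-6106633499843/137438953472
(4,3): OLD=296949852205755/2199023255552 → NEW=255, ERR=-263801077960005/2199023255552
Output grid:
  Row 0: #.#.  (2 black, running=2)
  Row 1: #.##  (1 black, running=3)
  Row 2: #.##  (1 black, running=4)
  Row 3: .#.#  (2 black, running=6)
  Row 4: #.##  (1 black, running=7)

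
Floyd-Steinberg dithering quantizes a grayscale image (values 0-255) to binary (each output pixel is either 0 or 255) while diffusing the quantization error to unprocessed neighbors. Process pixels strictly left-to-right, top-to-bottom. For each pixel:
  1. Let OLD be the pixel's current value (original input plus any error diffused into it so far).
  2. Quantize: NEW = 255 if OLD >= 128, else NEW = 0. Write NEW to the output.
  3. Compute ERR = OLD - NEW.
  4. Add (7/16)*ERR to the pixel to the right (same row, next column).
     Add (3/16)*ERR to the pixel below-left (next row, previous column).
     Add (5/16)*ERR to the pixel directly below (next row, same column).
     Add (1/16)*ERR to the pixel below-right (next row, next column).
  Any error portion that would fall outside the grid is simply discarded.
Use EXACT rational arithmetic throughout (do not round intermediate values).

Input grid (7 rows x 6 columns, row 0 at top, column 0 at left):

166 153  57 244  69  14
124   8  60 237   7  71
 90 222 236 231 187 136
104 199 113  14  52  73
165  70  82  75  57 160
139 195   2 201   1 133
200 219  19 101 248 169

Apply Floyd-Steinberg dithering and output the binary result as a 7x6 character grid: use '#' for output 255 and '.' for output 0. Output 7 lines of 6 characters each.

(0,0): OLD=166 → NEW=255, ERR=-89
(0,1): OLD=1825/16 → NEW=0, ERR=1825/16
(0,2): OLD=27367/256 → NEW=0, ERR=27367/256
(0,3): OLD=1190993/4096 → NEW=255, ERR=146513/4096
(0,4): OLD=5547575/65536 → NEW=0, ERR=5547575/65536
(0,5): OLD=53513089/1048576 → NEW=0, ERR=53513089/1048576
(1,0): OLD=30099/256 → NEW=0, ERR=30099/256
(1,1): OLD=224389/2048 → NEW=0, ERR=224389/2048
(1,2): OLD=10169705/65536 → NEW=255, ERR=-6541975/65536
(1,3): OLD=59522101/262144 → NEW=255, ERR=-7324619/262144
(1,4): OLD=554203775/16777216 → NEW=0, ERR=554203775/16777216
(1,5): OLD=28639570121/268435456 → NEW=0, ERR=28639570121/268435456
(2,0): OLD=4826247/32768 → NEW=255, ERR=-3529593/32768
(2,1): OLD=207351229/1048576 → NEW=255, ERR=-60035651/1048576
(2,2): OLD=3042807159/16777216 → NEW=255, ERR=-1235382921/16777216
(2,3): OLD=25502448767/134217728 → NEW=255, ERR=-8723071873/134217728
(2,4): OLD=803790480637/4294967296 → NEW=255, ERR=-291426179843/4294967296
(2,5): OLD=9738907353275/68719476736 → NEW=255, ERR=-7784559214405/68719476736
(3,0): OLD=999988631/16777216 → NEW=0, ERR=999988631/16777216
(3,1): OLD=25051211851/134217728 → NEW=255, ERR=-9174308789/134217728
(3,2): OLD=47588197457/1073741824 → NEW=0, ERR=47588197457/1073741824
(3,3): OLD=-291685863885/68719476736 → NEW=0, ERR=-291685863885/68719476736
(3,4): OLD=1999409383763/549755813888 → NEW=0, ERR=1999409383763/549755813888
(3,5): OLD=307425736711421/8796093022208 → NEW=0, ERR=307425736711421/8796093022208
(4,0): OLD=366811420793/2147483648 → NEW=255, ERR=-180796909447/2147483648
(4,1): OLD=819186346021/34359738368 → NEW=0, ERR=819186346021/34359738368
(4,2): OLD=111284481816543/1099511627776 → NEW=0, ERR=111284481816543/1099511627776
(4,3): OLD=2135797227434747/17592186044416 → NEW=0, ERR=2135797227434747/17592186044416
(4,4): OLD=33084442605066667/281474976710656 → NEW=0, ERR=33084442605066667/281474976710656
(4,5): OLD=1002378854093060045/4503599627370496 → NEW=255, ERR=-146039050886416435/4503599627370496
(5,0): OLD=64409864412735/549755813888 → NEW=0, ERR=64409864412735/549755813888
(5,1): OLD=4704569623615535/17592186044416 → NEW=255, ERR=218562182289455/17592186044416
(5,2): OLD=8911229433118965/140737488355328 → NEW=0, ERR=8911229433118965/140737488355328
(5,3): OLD=1328586670520149975/4503599627370496 → NEW=255, ERR=180168765540673495/4503599627370496
(5,4): OLD=511080162349002711/9007199254740992 → NEW=0, ERR=511080162349002711/9007199254740992
(5,5): OLD=22343192805029818947/144115188075855872 → NEW=255, ERR=-14406180154313428413/144115188075855872
(6,0): OLD=67256260195037165/281474976710656 → NEW=255, ERR=-4519858866180115/281474976710656
(6,1): OLD=1058579508092068329/4503599627370496 → NEW=255, ERR=-89838396887408151/4503599627370496
(6,2): OLD=690620108273982273/18014398509481984 → NEW=0, ERR=690620108273982273/18014398509481984
(6,3): OLD=41756102401587475741/288230376151711744 → NEW=255, ERR=-31742643517099018979/288230376151711744
(6,4): OLD=928366173994862034301/4611686018427387904 → NEW=255, ERR=-247613760704121881219/4611686018427387904
(6,5): OLD=8693386887331344565835/73786976294838206464 → NEW=0, ERR=8693386887331344565835/73786976294838206464
Row 0: #..#..
Row 1: ..##..
Row 2: ######
Row 3: .#....
Row 4: #....#
Row 5: .#.#.#
Row 6: ##.##.

Answer: #..#..
..##..
######
.#....
#....#
.#.#.#
##.##.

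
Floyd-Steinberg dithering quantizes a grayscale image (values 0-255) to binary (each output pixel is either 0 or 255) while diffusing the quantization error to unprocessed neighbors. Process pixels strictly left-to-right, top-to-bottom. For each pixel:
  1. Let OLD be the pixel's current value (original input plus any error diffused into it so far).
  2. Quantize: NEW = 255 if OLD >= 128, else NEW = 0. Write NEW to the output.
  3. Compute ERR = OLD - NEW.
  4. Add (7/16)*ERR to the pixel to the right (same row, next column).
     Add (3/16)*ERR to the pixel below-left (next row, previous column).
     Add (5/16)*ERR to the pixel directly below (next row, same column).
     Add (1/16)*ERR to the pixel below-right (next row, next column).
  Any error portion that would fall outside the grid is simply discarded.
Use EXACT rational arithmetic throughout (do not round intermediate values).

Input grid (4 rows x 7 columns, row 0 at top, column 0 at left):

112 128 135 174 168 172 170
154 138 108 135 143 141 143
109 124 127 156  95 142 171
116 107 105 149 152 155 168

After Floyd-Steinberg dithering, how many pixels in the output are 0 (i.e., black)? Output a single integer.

Answer: 12

Derivation:
(0,0): OLD=112 → NEW=0, ERR=112
(0,1): OLD=177 → NEW=255, ERR=-78
(0,2): OLD=807/8 → NEW=0, ERR=807/8
(0,3): OLD=27921/128 → NEW=255, ERR=-4719/128
(0,4): OLD=311031/2048 → NEW=255, ERR=-211209/2048
(0,5): OLD=4157633/32768 → NEW=0, ERR=4157633/32768
(0,6): OLD=118232391/524288 → NEW=255, ERR=-15461049/524288
(1,0): OLD=1395/8 → NEW=255, ERR=-645/8
(1,1): OLD=6673/64 → NEW=0, ERR=6673/64
(1,2): OLD=355025/2048 → NEW=255, ERR=-167215/2048
(1,3): OLD=612155/8192 → NEW=0, ERR=612155/8192
(1,4): OLD=86481639/524288 → NEW=255, ERR=-47211801/524288
(1,5): OLD=542234555/4194304 → NEW=255, ERR=-527312965/4194304
(1,6): OLD=5819111861/67108864 → NEW=0, ERR=5819111861/67108864
(2,0): OLD=105835/1024 → NEW=0, ERR=105835/1024
(2,1): OLD=5945837/32768 → NEW=255, ERR=-2410003/32768
(2,2): OLD=47099791/524288 → NEW=0, ERR=47099791/524288
(2,3): OLD=824884271/4194304 → NEW=255, ERR=-244663249/4194304
(2,4): OLD=752855881/33554432 → NEW=0, ERR=752855881/33554432
(2,5): OLD=132240509197/1073741824 → NEW=0, ERR=132240509197/1073741824
(2,6): OLD=4193978024683/17179869184 → NEW=255, ERR=-186888617237/17179869184
(3,0): OLD=70520999/524288 → NEW=255, ERR=-63172441/524288
(3,1): OLD=229030311/4194304 → NEW=0, ERR=229030311/4194304
(3,2): OLD=4745582203/33554432 → NEW=255, ERR=-3810797957/33554432
(3,3): OLD=3050287781/33554432 → NEW=0, ERR=3050287781/33554432
(3,4): OLD=3749149255719/17179869184 → NEW=255, ERR=-631717386201/17179869184
(3,5): OLD=24294045484017/137438953472 → NEW=255, ERR=-10752887651343/137438953472
(3,6): OLD=303616933861071/2199023255552 → NEW=255, ERR=-257133996304689/2199023255552
Output grid:
  Row 0: .#.##.#  (3 black, running=3)
  Row 1: #.#.##.  (3 black, running=6)
  Row 2: .#.#..#  (4 black, running=10)
  Row 3: #.#.###  (2 black, running=12)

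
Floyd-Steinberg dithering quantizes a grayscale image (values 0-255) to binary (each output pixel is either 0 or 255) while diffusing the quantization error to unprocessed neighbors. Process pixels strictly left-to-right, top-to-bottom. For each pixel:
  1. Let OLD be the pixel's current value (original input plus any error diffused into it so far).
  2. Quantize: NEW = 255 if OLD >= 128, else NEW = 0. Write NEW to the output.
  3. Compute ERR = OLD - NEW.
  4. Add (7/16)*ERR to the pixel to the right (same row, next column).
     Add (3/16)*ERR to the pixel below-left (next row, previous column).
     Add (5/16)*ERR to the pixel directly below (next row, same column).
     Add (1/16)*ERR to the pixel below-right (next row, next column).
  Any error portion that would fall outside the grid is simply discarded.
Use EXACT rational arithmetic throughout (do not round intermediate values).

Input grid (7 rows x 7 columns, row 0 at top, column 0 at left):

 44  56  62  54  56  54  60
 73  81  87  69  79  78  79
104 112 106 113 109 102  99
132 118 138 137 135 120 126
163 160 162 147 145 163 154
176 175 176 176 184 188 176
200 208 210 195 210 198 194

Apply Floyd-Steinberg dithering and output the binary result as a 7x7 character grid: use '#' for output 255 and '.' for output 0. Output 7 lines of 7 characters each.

Answer: .......
.#.#.#.
.#.#.#.
#.#.#.#
#.#.#.#
######.
#.#.###

Derivation:
(0,0): OLD=44 → NEW=0, ERR=44
(0,1): OLD=301/4 → NEW=0, ERR=301/4
(0,2): OLD=6075/64 → NEW=0, ERR=6075/64
(0,3): OLD=97821/1024 → NEW=0, ERR=97821/1024
(0,4): OLD=1602251/16384 → NEW=0, ERR=1602251/16384
(0,5): OLD=25371533/262144 → NEW=0, ERR=25371533/262144
(0,6): OLD=429258971/4194304 → NEW=0, ERR=429258971/4194304
(1,0): OLD=6455/64 → NEW=0, ERR=6455/64
(1,1): OLD=86625/512 → NEW=255, ERR=-43935/512
(1,2): OLD=1666837/16384 → NEW=0, ERR=1666837/16384
(1,3): OLD=10985857/65536 → NEW=255, ERR=-5725823/65536
(1,4): OLD=400363827/4194304 → NEW=0, ERR=400363827/4194304
(1,5): OLD=5882356995/33554432 → NEW=255, ERR=-2674023165/33554432
(1,6): OLD=44112554957/536870912 → NEW=0, ERR=44112554957/536870912
(2,0): OLD=978363/8192 → NEW=0, ERR=978363/8192
(2,1): OLD=42680601/262144 → NEW=255, ERR=-24166119/262144
(2,2): OLD=317575755/4194304 → NEW=0, ERR=317575755/4194304
(2,3): OLD=4800935155/33554432 → NEW=255, ERR=-3755445005/33554432
(2,4): OLD=18645838291/268435456 → NEW=0, ERR=18645838291/268435456
(2,5): OLD=1106877445985/8589934592 → NEW=255, ERR=-1083555874975/8589934592
(2,6): OLD=8866019735223/137438953472 → NEW=0, ERR=8866019735223/137438953472
(3,0): OLD=637687851/4194304 → NEW=255, ERR=-431859669/4194304
(3,1): OLD=2208093935/33554432 → NEW=0, ERR=2208093935/33554432
(3,2): OLD=43944137677/268435456 → NEW=255, ERR=-24506903603/268435456
(3,3): OLD=85726689331/1073741824 → NEW=0, ERR=85726689331/1073741824
(3,4): OLD=22126225901611/137438953472 → NEW=255, ERR=-12920707233749/137438953472
(3,5): OLD=61449049221329/1099511627776 → NEW=0, ERR=61449049221329/1099511627776
(3,6): OLD=2862704423557839/17592186044416 → NEW=255, ERR=-1623303017768241/17592186044416
(4,0): OLD=76859853701/536870912 → NEW=255, ERR=-60042228859/536870912
(4,1): OLD=928421988257/8589934592 → NEW=0, ERR=928421988257/8589934592
(4,2): OLD=27465672395087/137438953472 → NEW=255, ERR=-7581260740273/137438953472
(4,3): OLD=136871509105045/1099511627776 → NEW=0, ERR=136871509105045/1099511627776
(4,4): OLD=1632135264182303/8796093022208 → NEW=255, ERR=-610868456480737/8796093022208
(4,5): OLD=35720427171588335/281474976710656 → NEW=0, ERR=35720427171588335/281474976710656
(4,6): OLD=829464047995375673/4503599627370496 → NEW=255, ERR=-318953856984100807/4503599627370496
(5,0): OLD=22171143467123/137438953472 → NEW=255, ERR=-12875789668237/137438953472
(5,1): OLD=165428854147889/1099511627776 → NEW=255, ERR=-114946610934991/1099511627776
(5,2): OLD=1258900289736695/8796093022208 → NEW=255, ERR=-984103430926345/8796093022208
(5,3): OLD=10519064120717715/70368744177664 → NEW=255, ERR=-7424965644586605/70368744177664
(5,4): OLD=665224728196484929/4503599627370496 → NEW=255, ERR=-483193176782991551/4503599627370496
(5,5): OLD=5876241697353069073/36028797018963968 → NEW=255, ERR=-3311101542482742767/36028797018963968
(5,6): OLD=70093442006622609119/576460752303423488 → NEW=0, ERR=70093442006622609119/576460752303423488
(6,0): OLD=2658565789348747/17592186044416 → NEW=255, ERR=-1827441651977333/17592186044416
(6,1): OLD=29006253054083431/281474976710656 → NEW=0, ERR=29006253054083431/281474976710656
(6,2): OLD=872817224043776021/4503599627370496 → NEW=255, ERR=-275600680935700459/4503599627370496
(6,3): OLD=3896298288797533707/36028797018963968 → NEW=0, ERR=3896298288797533707/36028797018963968
(6,4): OLD=14408528987063179541/72057594037927936 → NEW=255, ERR=-3966157492608444139/72057594037927936
(6,5): OLD=1487666319704198225669/9223372036854775808 → NEW=255, ERR=-864293549693769605371/9223372036854775808
(6,6): OLD=27339125320195063451603/147573952589676412928 → NEW=255, ERR=-10292232590172421845037/147573952589676412928
Row 0: .......
Row 1: .#.#.#.
Row 2: .#.#.#.
Row 3: #.#.#.#
Row 4: #.#.#.#
Row 5: ######.
Row 6: #.#.###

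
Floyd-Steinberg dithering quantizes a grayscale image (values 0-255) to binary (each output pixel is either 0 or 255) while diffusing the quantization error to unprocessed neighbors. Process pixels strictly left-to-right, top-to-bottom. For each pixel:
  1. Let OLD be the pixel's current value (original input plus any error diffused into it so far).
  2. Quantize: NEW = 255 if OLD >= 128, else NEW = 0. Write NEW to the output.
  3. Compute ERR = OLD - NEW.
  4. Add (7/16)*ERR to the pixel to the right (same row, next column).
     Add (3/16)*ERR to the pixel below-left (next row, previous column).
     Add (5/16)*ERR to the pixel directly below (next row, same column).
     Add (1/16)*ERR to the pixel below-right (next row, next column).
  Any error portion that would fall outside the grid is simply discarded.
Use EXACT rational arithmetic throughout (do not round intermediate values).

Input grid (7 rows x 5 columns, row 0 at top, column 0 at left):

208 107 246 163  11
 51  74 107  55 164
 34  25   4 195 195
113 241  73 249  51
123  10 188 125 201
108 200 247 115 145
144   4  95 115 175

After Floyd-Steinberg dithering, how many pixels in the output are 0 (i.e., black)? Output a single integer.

Answer: 18

Derivation:
(0,0): OLD=208 → NEW=255, ERR=-47
(0,1): OLD=1383/16 → NEW=0, ERR=1383/16
(0,2): OLD=72657/256 → NEW=255, ERR=7377/256
(0,3): OLD=719287/4096 → NEW=255, ERR=-325193/4096
(0,4): OLD=-1555455/65536 → NEW=0, ERR=-1555455/65536
(1,0): OLD=13445/256 → NEW=0, ERR=13445/256
(1,1): OLD=258979/2048 → NEW=0, ERR=258979/2048
(1,2): OLD=10606687/65536 → NEW=255, ERR=-6104993/65536
(1,3): OLD=-3464141/262144 → NEW=0, ERR=-3464141/262144
(1,4): OLD=611695417/4194304 → NEW=255, ERR=-457852103/4194304
(2,0): OLD=2428849/32768 → NEW=0, ERR=2428849/32768
(2,1): OLD=86781867/1048576 → NEW=0, ERR=86781867/1048576
(2,2): OLD=277210049/16777216 → NEW=0, ERR=277210049/16777216
(2,3): OLD=46119755699/268435456 → NEW=255, ERR=-22331285581/268435456
(2,4): OLD=531139670309/4294967296 → NEW=0, ERR=531139670309/4294967296
(3,0): OLD=2544786849/16777216 → NEW=255, ERR=-1733403231/16777216
(3,1): OLD=30788436237/134217728 → NEW=255, ERR=-3437084403/134217728
(3,2): OLD=242812536095/4294967296 → NEW=0, ERR=242812536095/4294967296
(3,3): OLD=2336089924615/8589934592 → NEW=255, ERR=145656603655/8589934592
(3,4): OLD=12625778417155/137438953472 → NEW=0, ERR=12625778417155/137438953472
(4,0): OLD=184493106255/2147483648 → NEW=0, ERR=184493106255/2147483648
(4,1): OLD=3004851131599/68719476736 → NEW=0, ERR=3004851131599/68719476736
(4,2): OLD=248903118104065/1099511627776 → NEW=255, ERR=-31472346978815/1099511627776
(4,3): OLD=2437115744291535/17592186044416 → NEW=255, ERR=-2048891697034545/17592186044416
(4,4): OLD=50613031350864681/281474976710656 → NEW=255, ERR=-21163087710352599/281474976710656
(5,0): OLD=157280706195405/1099511627776 → NEW=255, ERR=-123094758887475/1099511627776
(5,1): OLD=1448602708332455/8796093022208 → NEW=255, ERR=-794401012330585/8796093022208
(5,2): OLD=50507484115184351/281474976710656 → NEW=255, ERR=-21268634946032929/281474976710656
(5,3): OLD=33393998201244625/1125899906842624 → NEW=0, ERR=33393998201244625/1125899906842624
(5,4): OLD=2291454948466337195/18014398509481984 → NEW=0, ERR=2291454948466337195/18014398509481984
(6,0): OLD=12959204930676477/140737488355328 → NEW=0, ERR=12959204930676477/140737488355328
(6,1): OLD=-22979057547233325/4503599627370496 → NEW=0, ERR=-22979057547233325/4503599627370496
(6,2): OLD=4977121895191562305/72057594037927936 → NEW=0, ERR=4977121895191562305/72057594037927936
(6,3): OLD=200164594555938234891/1152921504606846976 → NEW=255, ERR=-93830389118807743989/1152921504606846976
(6,4): OLD=3338828526734819723277/18446744073709551616 → NEW=255, ERR=-1365091212061115938803/18446744073709551616
Output grid:
  Row 0: #.##.  (2 black, running=2)
  Row 1: ..#.#  (3 black, running=5)
  Row 2: ...#.  (4 black, running=9)
  Row 3: ##.#.  (2 black, running=11)
  Row 4: ..###  (2 black, running=13)
  Row 5: ###..  (2 black, running=15)
  Row 6: ...##  (3 black, running=18)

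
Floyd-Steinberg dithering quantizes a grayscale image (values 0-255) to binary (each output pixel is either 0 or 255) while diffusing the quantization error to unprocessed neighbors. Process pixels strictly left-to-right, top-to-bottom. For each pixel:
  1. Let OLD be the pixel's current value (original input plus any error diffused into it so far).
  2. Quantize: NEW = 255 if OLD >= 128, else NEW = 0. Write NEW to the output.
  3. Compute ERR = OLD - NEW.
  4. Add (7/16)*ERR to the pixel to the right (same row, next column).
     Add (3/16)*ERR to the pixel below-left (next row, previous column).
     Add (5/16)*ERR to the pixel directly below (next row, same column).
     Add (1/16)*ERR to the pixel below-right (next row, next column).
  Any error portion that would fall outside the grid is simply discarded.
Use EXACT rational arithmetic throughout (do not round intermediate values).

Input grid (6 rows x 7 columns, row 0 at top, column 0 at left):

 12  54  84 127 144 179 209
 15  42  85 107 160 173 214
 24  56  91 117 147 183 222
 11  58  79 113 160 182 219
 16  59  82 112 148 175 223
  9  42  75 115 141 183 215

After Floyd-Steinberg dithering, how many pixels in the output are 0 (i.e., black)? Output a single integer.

Answer: 22

Derivation:
(0,0): OLD=12 → NEW=0, ERR=12
(0,1): OLD=237/4 → NEW=0, ERR=237/4
(0,2): OLD=7035/64 → NEW=0, ERR=7035/64
(0,3): OLD=179293/1024 → NEW=255, ERR=-81827/1024
(0,4): OLD=1786507/16384 → NEW=0, ERR=1786507/16384
(0,5): OLD=59429325/262144 → NEW=255, ERR=-7417395/262144
(0,6): OLD=824687771/4194304 → NEW=255, ERR=-244859749/4194304
(1,0): OLD=1911/64 → NEW=0, ERR=1911/64
(1,1): OLD=48609/512 → NEW=0, ERR=48609/512
(1,2): OLD=2451157/16384 → NEW=255, ERR=-1726763/16384
(1,3): OLD=4144097/65536 → NEW=0, ERR=4144097/65536
(1,4): OLD=886844019/4194304 → NEW=255, ERR=-182703501/4194304
(1,5): OLD=4730141955/33554432 → NEW=255, ERR=-3826238205/33554432
(1,6): OLD=77362891213/536870912 → NEW=255, ERR=-59539191347/536870912
(2,0): OLD=418875/8192 → NEW=0, ERR=418875/8192
(2,1): OLD=23630681/262144 → NEW=0, ERR=23630681/262144
(2,2): OLD=483572363/4194304 → NEW=0, ERR=483572363/4194304
(2,3): OLD=5786346419/33554432 → NEW=255, ERR=-2770033741/33554432
(2,4): OLD=21432355443/268435456 → NEW=0, ERR=21432355443/268435456
(2,5): OLD=1363908327969/8589934592 → NEW=255, ERR=-826524992991/8589934592
(2,6): OLD=18983120431607/137438953472 → NEW=255, ERR=-16063812703753/137438953472
(3,0): OLD=184049387/4194304 → NEW=0, ERR=184049387/4194304
(3,1): OLD=4368147695/33554432 → NEW=255, ERR=-4188232465/33554432
(3,2): OLD=13576347629/268435456 → NEW=0, ERR=13576347629/268435456
(3,3): OLD=141202521443/1073741824 → NEW=255, ERR=-132601643677/1073741824
(3,4): OLD=14805013763819/137438953472 → NEW=0, ERR=14805013763819/137438953472
(3,5): OLD=200258628646737/1099511627776 → NEW=255, ERR=-80116836436143/1099511627776
(3,6): OLD=2543523181421135/17592186044416 → NEW=255, ERR=-1942484259904945/17592186044416
(4,0): OLD=3387212677/536870912 → NEW=0, ERR=3387212677/536870912
(4,1): OLD=300474439777/8589934592 → NEW=0, ERR=300474439777/8589934592
(4,2): OLD=11290903924495/137438953472 → NEW=0, ERR=11290903924495/137438953472
(4,3): OLD=145914005708757/1099511627776 → NEW=255, ERR=-134461459374123/1099511627776
(4,4): OLD=939239638536895/8796093022208 → NEW=0, ERR=939239638536895/8796093022208
(4,5): OLD=52065717931043887/281474976710656 → NEW=255, ERR=-19710401130173393/281474976710656
(4,6): OLD=690421258072358649/4503599627370496 → NEW=255, ERR=-457996646907117831/4503599627370496
(5,0): OLD=2409350914739/137438953472 → NEW=0, ERR=2409350914739/137438953472
(5,1): OLD=84001113268657/1099511627776 → NEW=0, ERR=84001113268657/1099511627776
(5,2): OLD=997067126680343/8796093022208 → NEW=0, ERR=997067126680343/8796093022208
(5,3): OLD=10663079719719283/70368744177664 → NEW=255, ERR=-7280950045585037/70368744177664
(5,4): OLD=487865951358466433/4503599627370496 → NEW=0, ERR=487865951358466433/4503599627370496
(5,5): OLD=7065835016122871313/36028797018963968 → NEW=255, ERR=-2121508223712940527/36028797018963968
(5,6): OLD=88245706958298558687/576460752303423488 → NEW=255, ERR=-58751784879074430753/576460752303423488
Output grid:
  Row 0: ...#.##  (4 black, running=4)
  Row 1: ..#.###  (3 black, running=7)
  Row 2: ...#.##  (4 black, running=11)
  Row 3: .#.#.##  (3 black, running=14)
  Row 4: ...#.##  (4 black, running=18)
  Row 5: ...#.##  (4 black, running=22)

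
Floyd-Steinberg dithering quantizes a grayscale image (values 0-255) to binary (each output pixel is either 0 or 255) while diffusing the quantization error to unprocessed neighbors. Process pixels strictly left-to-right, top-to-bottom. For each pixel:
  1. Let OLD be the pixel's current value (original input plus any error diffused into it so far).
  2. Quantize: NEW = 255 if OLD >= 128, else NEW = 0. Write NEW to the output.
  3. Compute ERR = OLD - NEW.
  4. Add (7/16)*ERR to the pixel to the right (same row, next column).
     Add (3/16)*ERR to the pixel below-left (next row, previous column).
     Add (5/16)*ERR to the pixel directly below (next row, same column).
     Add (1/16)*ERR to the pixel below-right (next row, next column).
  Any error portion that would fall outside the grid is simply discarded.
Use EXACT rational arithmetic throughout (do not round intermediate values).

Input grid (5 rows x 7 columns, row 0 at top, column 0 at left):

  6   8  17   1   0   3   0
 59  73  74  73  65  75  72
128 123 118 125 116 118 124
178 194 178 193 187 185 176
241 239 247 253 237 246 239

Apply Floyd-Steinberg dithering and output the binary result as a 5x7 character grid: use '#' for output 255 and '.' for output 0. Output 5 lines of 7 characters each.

(0,0): OLD=6 → NEW=0, ERR=6
(0,1): OLD=85/8 → NEW=0, ERR=85/8
(0,2): OLD=2771/128 → NEW=0, ERR=2771/128
(0,3): OLD=21445/2048 → NEW=0, ERR=21445/2048
(0,4): OLD=150115/32768 → NEW=0, ERR=150115/32768
(0,5): OLD=2623669/524288 → NEW=0, ERR=2623669/524288
(0,6): OLD=18365683/8388608 → NEW=0, ERR=18365683/8388608
(1,0): OLD=8047/128 → NEW=0, ERR=8047/128
(1,1): OLD=110857/1024 → NEW=0, ERR=110857/1024
(1,2): OLD=4284605/32768 → NEW=255, ERR=-4071235/32768
(1,3): OLD=3162425/131072 → NEW=0, ERR=3162425/131072
(1,4): OLD=659177547/8388608 → NEW=0, ERR=659177547/8388608
(1,5): OLD=7491996219/67108864 → NEW=0, ERR=7491996219/67108864
(1,6): OLD=130823841813/1073741824 → NEW=0, ERR=130823841813/1073741824
(2,0): OLD=2751603/16384 → NEW=255, ERR=-1426317/16384
(2,1): OLD=52102433/524288 → NEW=0, ERR=52102433/524288
(2,2): OLD=1123581859/8388608 → NEW=255, ERR=-1015513181/8388608
(2,3): OLD=5807948107/67108864 → NEW=0, ERR=5807948107/67108864
(2,4): OLD=107835970235/536870912 → NEW=255, ERR=-29066112325/536870912
(2,5): OLD=2696504940137/17179869184 → NEW=255, ERR=-1684361701783/17179869184
(2,6): OLD=34678186925679/274877906944 → NEW=0, ERR=34678186925679/274877906944
(3,0): OLD=1421268803/8388608 → NEW=255, ERR=-717826237/8388608
(3,1): OLD=10702418183/67108864 → NEW=255, ERR=-6410342137/67108864
(3,2): OLD=64863039109/536870912 → NEW=0, ERR=64863039109/536870912
(3,3): OLD=548006348435/2147483648 → NEW=255, ERR=398018195/2147483648
(3,4): OLD=43207629255491/274877906944 → NEW=255, ERR=-26886237015229/274877906944
(3,5): OLD=289919360285817/2199023255552 → NEW=255, ERR=-270831569879943/2199023255552
(3,6): OLD=5468157677673767/35184372088832 → NEW=255, ERR=-3503857204978393/35184372088832
(4,0): OLD=210827703693/1073741824 → NEW=255, ERR=-62976461427/1073741824
(4,1): OLD=3449622610345/17179869184 → NEW=255, ERR=-931244031575/17179869184
(4,2): OLD=70122725901191/274877906944 → NEW=255, ERR=28859630471/274877906944
(4,3): OLD=532856840672765/2199023255552 → NEW=255, ERR=-27894089492995/2199023255552
(4,4): OLD=3127950469492455/17592186044416 → NEW=255, ERR=-1358056971833625/17592186044416
(4,5): OLD=83853355392692071/562949953421312 → NEW=255, ERR=-59698882729742489/562949953421312
(4,6): OLD=1385186984487362817/9007199254740992 → NEW=255, ERR=-911648825471590143/9007199254740992
Row 0: .......
Row 1: ..#....
Row 2: #.#.##.
Row 3: ##.####
Row 4: #######

Answer: .......
..#....
#.#.##.
##.####
#######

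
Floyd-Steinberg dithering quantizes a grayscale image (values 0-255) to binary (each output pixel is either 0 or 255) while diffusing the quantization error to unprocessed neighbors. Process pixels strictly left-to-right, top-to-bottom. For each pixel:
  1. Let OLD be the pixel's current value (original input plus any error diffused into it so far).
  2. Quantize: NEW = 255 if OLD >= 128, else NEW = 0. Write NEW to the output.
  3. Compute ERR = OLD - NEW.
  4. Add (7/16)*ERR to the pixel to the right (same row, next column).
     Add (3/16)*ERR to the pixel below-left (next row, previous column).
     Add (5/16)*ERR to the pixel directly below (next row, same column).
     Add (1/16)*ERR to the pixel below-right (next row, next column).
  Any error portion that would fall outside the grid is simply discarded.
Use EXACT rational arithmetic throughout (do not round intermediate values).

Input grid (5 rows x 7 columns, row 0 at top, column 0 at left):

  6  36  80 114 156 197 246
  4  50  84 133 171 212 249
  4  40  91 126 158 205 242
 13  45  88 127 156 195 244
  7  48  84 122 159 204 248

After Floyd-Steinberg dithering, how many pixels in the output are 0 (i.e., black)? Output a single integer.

(0,0): OLD=6 → NEW=0, ERR=6
(0,1): OLD=309/8 → NEW=0, ERR=309/8
(0,2): OLD=12403/128 → NEW=0, ERR=12403/128
(0,3): OLD=320293/2048 → NEW=255, ERR=-201947/2048
(0,4): OLD=3698179/32768 → NEW=0, ERR=3698179/32768
(0,5): OLD=129171989/524288 → NEW=255, ERR=-4521451/524288
(0,6): OLD=2031947411/8388608 → NEW=255, ERR=-107147629/8388608
(1,0): OLD=1679/128 → NEW=0, ERR=1679/128
(1,1): OLD=88425/1024 → NEW=0, ERR=88425/1024
(1,2): OLD=4455965/32768 → NEW=255, ERR=-3899875/32768
(1,3): OLD=10136281/131072 → NEW=0, ERR=10136281/131072
(1,4): OLD=1948859371/8388608 → NEW=255, ERR=-190235669/8388608
(1,5): OLD=13693041755/67108864 → NEW=255, ERR=-3419718565/67108864
(1,6): OLD=238559033333/1073741824 → NEW=255, ERR=-35245131787/1073741824
(2,0): OLD=397971/16384 → NEW=0, ERR=397971/16384
(2,1): OLD=29421313/524288 → NEW=0, ERR=29421313/524288
(2,2): OLD=824231491/8388608 → NEW=0, ERR=824231491/8388608
(2,3): OLD=12177794539/67108864 → NEW=255, ERR=-4934965781/67108864
(2,4): OLD=61213820571/536870912 → NEW=0, ERR=61213820571/536870912
(2,5): OLD=3975203624521/17179869184 → NEW=255, ERR=-405663017399/17179869184
(2,6): OLD=59985753863055/274877906944 → NEW=255, ERR=-10108112407665/274877906944
(3,0): OLD=260991203/8388608 → NEW=0, ERR=260991203/8388608
(3,1): OLD=6448448423/67108864 → NEW=0, ERR=6448448423/67108864
(3,2): OLD=80779354917/536870912 → NEW=255, ERR=-56122727643/536870912
(3,3): OLD=184264061395/2147483648 → NEW=0, ERR=184264061395/2147483648
(3,4): OLD=60513611920611/274877906944 → NEW=255, ERR=-9580254350109/274877906944
(3,5): OLD=379560693365977/2199023255552 → NEW=255, ERR=-181190236799783/2199023255552
(3,6): OLD=6860405769542855/35184372088832 → NEW=255, ERR=-2111609113109305/35184372088832
(4,0): OLD=37301186157/1073741824 → NEW=0, ERR=37301186157/1073741824
(4,1): OLD=1298288405897/17179869184 → NEW=0, ERR=1298288405897/17179869184
(4,2): OLD=29271266871463/274877906944 → NEW=0, ERR=29271266871463/274877906944
(4,3): OLD=400956971072093/2199023255552 → NEW=255, ERR=-159793959093667/2199023255552
(4,4): OLD=1868831481466695/17592186044416 → NEW=0, ERR=1868831481466695/17592186044416
(4,5): OLD=118949112398356871/562949953421312 → NEW=255, ERR=-24603125724077689/562949953421312
(4,6): OLD=1846250105437733345/9007199254740992 → NEW=255, ERR=-450585704521219615/9007199254740992
Output grid:
  Row 0: ...#.##  (4 black, running=4)
  Row 1: ..#.###  (3 black, running=7)
  Row 2: ...#.##  (4 black, running=11)
  Row 3: ..#.###  (3 black, running=14)
  Row 4: ...#.##  (4 black, running=18)

Answer: 18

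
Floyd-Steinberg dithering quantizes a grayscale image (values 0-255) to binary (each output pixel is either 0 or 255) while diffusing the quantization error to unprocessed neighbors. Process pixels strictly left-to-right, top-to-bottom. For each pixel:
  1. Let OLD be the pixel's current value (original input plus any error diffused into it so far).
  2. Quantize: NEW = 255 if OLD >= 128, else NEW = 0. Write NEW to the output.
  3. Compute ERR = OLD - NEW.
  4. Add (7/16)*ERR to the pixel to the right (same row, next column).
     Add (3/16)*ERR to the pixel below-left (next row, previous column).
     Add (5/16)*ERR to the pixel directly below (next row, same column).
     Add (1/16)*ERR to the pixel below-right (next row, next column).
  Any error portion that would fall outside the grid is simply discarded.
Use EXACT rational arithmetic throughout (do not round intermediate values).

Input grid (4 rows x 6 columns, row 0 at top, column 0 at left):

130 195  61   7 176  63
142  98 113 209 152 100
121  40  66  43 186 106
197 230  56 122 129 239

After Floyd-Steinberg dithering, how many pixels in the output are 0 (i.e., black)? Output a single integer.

(0,0): OLD=130 → NEW=255, ERR=-125
(0,1): OLD=2245/16 → NEW=255, ERR=-1835/16
(0,2): OLD=2771/256 → NEW=0, ERR=2771/256
(0,3): OLD=48069/4096 → NEW=0, ERR=48069/4096
(0,4): OLD=11870819/65536 → NEW=255, ERR=-4840861/65536
(0,5): OLD=32174261/1048576 → NEW=0, ERR=32174261/1048576
(1,0): OLD=20847/256 → NEW=0, ERR=20847/256
(1,1): OLD=188425/2048 → NEW=0, ERR=188425/2048
(1,2): OLD=9939645/65536 → NEW=255, ERR=-6772035/65536
(1,3): OLD=40445113/262144 → NEW=255, ERR=-26401607/262144
(1,4): OLD=1532451403/16777216 → NEW=0, ERR=1532451403/16777216
(1,5): OLD=38905385885/268435456 → NEW=255, ERR=-29545655395/268435456
(2,0): OLD=5364083/32768 → NEW=255, ERR=-2991757/32768
(2,1): OLD=15227169/1048576 → NEW=0, ERR=15227169/1048576
(2,2): OLD=451777955/16777216 → NEW=0, ERR=451777955/16777216
(2,3): OLD=4560184651/134217728 → NEW=0, ERR=4560184651/134217728
(2,4): OLD=869630402657/4294967296 → NEW=255, ERR=-225586257823/4294967296
(2,5): OLD=3733815856823/68719476736 → NEW=0, ERR=3733815856823/68719476736
(3,0): OLD=2872111939/16777216 → NEW=255, ERR=-1406078141/16777216
(3,1): OLD=26469667847/134217728 → NEW=255, ERR=-7755852793/134217728
(3,2): OLD=49834432261/1073741824 → NEW=0, ERR=49834432261/1073741824
(3,3): OLD=9947666192271/68719476736 → NEW=255, ERR=-7575800375409/68719476736
(3,4): OLD=42147879420591/549755813888 → NEW=0, ERR=42147879420591/549755813888
(3,5): OLD=2517778981523425/8796093022208 → NEW=255, ERR=274775260860385/8796093022208
Output grid:
  Row 0: ##..#.  (3 black, running=3)
  Row 1: ..##.#  (3 black, running=6)
  Row 2: #...#.  (4 black, running=10)
  Row 3: ##.#.#  (2 black, running=12)

Answer: 12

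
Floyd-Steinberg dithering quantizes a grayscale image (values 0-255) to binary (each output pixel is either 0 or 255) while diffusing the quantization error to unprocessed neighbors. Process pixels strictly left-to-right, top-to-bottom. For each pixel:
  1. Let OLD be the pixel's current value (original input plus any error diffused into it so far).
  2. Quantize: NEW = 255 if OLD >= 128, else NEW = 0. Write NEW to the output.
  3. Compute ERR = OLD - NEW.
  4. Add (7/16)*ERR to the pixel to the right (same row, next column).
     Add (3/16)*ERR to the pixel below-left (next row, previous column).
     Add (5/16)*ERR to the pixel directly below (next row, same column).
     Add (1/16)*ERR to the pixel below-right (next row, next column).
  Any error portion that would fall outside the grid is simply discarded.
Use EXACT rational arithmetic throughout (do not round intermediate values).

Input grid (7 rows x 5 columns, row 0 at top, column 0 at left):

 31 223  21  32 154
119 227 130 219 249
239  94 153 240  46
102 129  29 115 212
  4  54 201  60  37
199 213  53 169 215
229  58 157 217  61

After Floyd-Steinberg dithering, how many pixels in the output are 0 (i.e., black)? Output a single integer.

(0,0): OLD=31 → NEW=0, ERR=31
(0,1): OLD=3785/16 → NEW=255, ERR=-295/16
(0,2): OLD=3311/256 → NEW=0, ERR=3311/256
(0,3): OLD=154249/4096 → NEW=0, ERR=154249/4096
(0,4): OLD=11172287/65536 → NEW=255, ERR=-5539393/65536
(1,0): OLD=32059/256 → NEW=0, ERR=32059/256
(1,1): OLD=574237/2048 → NEW=255, ERR=51997/2048
(1,2): OLD=9899745/65536 → NEW=255, ERR=-6811935/65536
(1,3): OLD=44630989/262144 → NEW=255, ERR=-22215731/262144
(1,4): OLD=787955655/4194304 → NEW=255, ERR=-281591865/4194304
(2,0): OLD=9269903/32768 → NEW=255, ERR=914063/32768
(2,1): OLD=107453845/1048576 → NEW=0, ERR=107453845/1048576
(2,2): OLD=2534169855/16777216 → NEW=255, ERR=-1744020225/16777216
(2,3): OLD=39984376205/268435456 → NEW=255, ERR=-28466665075/268435456
(2,4): OLD=-114556465253/4294967296 → NEW=0, ERR=-114556465253/4294967296
(3,0): OLD=2179887647/16777216 → NEW=255, ERR=-2098302433/16777216
(3,1): OLD=11886151987/134217728 → NEW=0, ERR=11886151987/134217728
(3,2): OLD=93546750497/4294967296 → NEW=0, ERR=93546750497/4294967296
(3,3): OLD=686261912345/8589934592 → NEW=0, ERR=686261912345/8589934592
(3,4): OLD=31884393587549/137438953472 → NEW=255, ERR=-3162539547811/137438953472
(4,0): OLD=-39683706767/2147483648 → NEW=0, ERR=-39683706767/2147483648
(4,1): OLD=4800538995569/68719476736 → NEW=0, ERR=4800538995569/68719476736
(4,2): OLD=284645345905343/1099511627776 → NEW=255, ERR=4269880822463/1099511627776
(4,3): OLD=1472674971302769/17592186044416 → NEW=0, ERR=1472674971302769/17592186044416
(4,4): OLD=20104738023297175/281474976710656 → NEW=0, ERR=20104738023297175/281474976710656
(5,0): OLD=226855037831411/1099511627776 → NEW=255, ERR=-53520427251469/1099511627776
(5,1): OLD=1874513670474265/8796093022208 → NEW=255, ERR=-368490050188775/8796093022208
(5,2): OLD=15747866425592929/281474976710656 → NEW=0, ERR=15747866425592929/281474976710656
(5,3): OLD=262641175817356975/1125899906842624 → NEW=255, ERR=-24463300427512145/1125899906842624
(5,4): OLD=4198198535175362261/18014398509481984 → NEW=255, ERR=-395473084742543659/18014398509481984
(6,0): OLD=28982597592745027/140737488355328 → NEW=255, ERR=-6905461937863613/140737488355328
(6,1): OLD=139116273127596909/4503599627370496 → NEW=0, ERR=139116273127596909/4503599627370496
(6,2): OLD=13064458979068500095/72057594037927936 → NEW=255, ERR=-5310227500603123585/72057594037927936
(6,3): OLD=204469894646701308213/1152921504606846976 → NEW=255, ERR=-89525089028044670667/1152921504606846976
(6,4): OLD=346973958544583546547/18446744073709551616 → NEW=0, ERR=346973958544583546547/18446744073709551616
Output grid:
  Row 0: .#..#  (3 black, running=3)
  Row 1: .####  (1 black, running=4)
  Row 2: #.##.  (2 black, running=6)
  Row 3: #...#  (3 black, running=9)
  Row 4: ..#..  (4 black, running=13)
  Row 5: ##.##  (1 black, running=14)
  Row 6: #.##.  (2 black, running=16)

Answer: 16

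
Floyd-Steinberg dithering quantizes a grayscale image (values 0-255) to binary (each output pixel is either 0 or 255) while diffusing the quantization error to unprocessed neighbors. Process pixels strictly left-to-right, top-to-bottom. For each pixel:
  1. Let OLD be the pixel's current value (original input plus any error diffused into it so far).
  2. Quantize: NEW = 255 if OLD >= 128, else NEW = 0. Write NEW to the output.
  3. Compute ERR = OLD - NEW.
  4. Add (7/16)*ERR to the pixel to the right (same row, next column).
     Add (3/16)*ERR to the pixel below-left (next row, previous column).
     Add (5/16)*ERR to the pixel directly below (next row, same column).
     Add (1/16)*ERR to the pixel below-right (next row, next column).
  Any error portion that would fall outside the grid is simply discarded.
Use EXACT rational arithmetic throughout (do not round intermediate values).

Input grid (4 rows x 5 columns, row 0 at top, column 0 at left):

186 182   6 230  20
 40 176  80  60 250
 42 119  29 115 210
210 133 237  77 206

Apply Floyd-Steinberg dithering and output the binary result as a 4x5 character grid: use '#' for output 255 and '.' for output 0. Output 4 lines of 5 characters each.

Answer: ##.#.
.#..#
...##
###.#

Derivation:
(0,0): OLD=186 → NEW=255, ERR=-69
(0,1): OLD=2429/16 → NEW=255, ERR=-1651/16
(0,2): OLD=-10021/256 → NEW=0, ERR=-10021/256
(0,3): OLD=871933/4096 → NEW=255, ERR=-172547/4096
(0,4): OLD=102891/65536 → NEW=0, ERR=102891/65536
(1,0): OLD=-233/256 → NEW=0, ERR=-233/256
(1,1): OLD=269729/2048 → NEW=255, ERR=-252511/2048
(1,2): OLD=-34251/65536 → NEW=0, ERR=-34251/65536
(1,3): OLD=11653585/262144 → NEW=0, ERR=11653585/262144
(1,4): OLD=1121165907/4194304 → NEW=255, ERR=51618387/4194304
(2,0): OLD=609403/32768 → NEW=0, ERR=609403/32768
(2,1): OLD=92748025/1048576 → NEW=0, ERR=92748025/1048576
(2,2): OLD=1143592747/16777216 → NEW=0, ERR=1143592747/16777216
(2,3): OLD=43215026257/268435456 → NEW=255, ERR=-25236015023/268435456
(2,4): OLD=753742181879/4294967296 → NEW=255, ERR=-341474478601/4294967296
(3,0): OLD=3898963915/16777216 → NEW=255, ERR=-379226165/16777216
(3,1): OLD=22104983535/134217728 → NEW=255, ERR=-12120537105/134217728
(3,2): OLD=887742598773/4294967296 → NEW=255, ERR=-207474061707/4294967296
(3,3): OLD=136067047789/8589934592 → NEW=0, ERR=136067047789/8589934592
(3,4): OLD=25042596483009/137438953472 → NEW=255, ERR=-10004336652351/137438953472
Row 0: ##.#.
Row 1: .#..#
Row 2: ...##
Row 3: ###.#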